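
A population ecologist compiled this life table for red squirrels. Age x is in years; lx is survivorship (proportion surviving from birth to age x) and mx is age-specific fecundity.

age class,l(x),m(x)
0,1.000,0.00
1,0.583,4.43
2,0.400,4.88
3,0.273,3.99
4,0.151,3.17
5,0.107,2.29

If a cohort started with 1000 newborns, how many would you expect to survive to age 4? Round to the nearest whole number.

Expected survivors = N0 · l_4 = 1000 × 0.151 = 151 → 151

151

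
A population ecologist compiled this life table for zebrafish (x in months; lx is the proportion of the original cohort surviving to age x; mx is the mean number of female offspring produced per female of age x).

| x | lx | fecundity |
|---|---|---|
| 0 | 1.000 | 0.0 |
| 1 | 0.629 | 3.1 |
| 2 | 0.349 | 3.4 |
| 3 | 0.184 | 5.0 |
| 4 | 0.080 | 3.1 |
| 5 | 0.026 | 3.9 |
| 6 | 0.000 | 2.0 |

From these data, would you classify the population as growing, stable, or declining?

R0 = Σ lx·mx = 0 + 1.9499 + 1.1866 + 0.92 + 0.248 + 0.1014 + 0 = 4.4059
R0 > 1, so the population is growing.

growing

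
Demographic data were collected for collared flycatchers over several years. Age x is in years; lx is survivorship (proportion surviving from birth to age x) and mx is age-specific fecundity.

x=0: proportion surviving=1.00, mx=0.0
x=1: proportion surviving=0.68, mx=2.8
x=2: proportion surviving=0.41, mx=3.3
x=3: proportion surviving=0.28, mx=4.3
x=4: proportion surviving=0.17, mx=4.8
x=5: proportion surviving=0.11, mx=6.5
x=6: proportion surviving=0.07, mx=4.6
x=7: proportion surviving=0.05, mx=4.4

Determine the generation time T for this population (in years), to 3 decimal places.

lx·mx: 0, 1.904, 1.353, 1.204, 0.816, 0.715, 0.322, 0.22 → R0 = 6.534
x·lx·mx: 0, 1.904, 2.706, 3.612, 3.264, 3.575, 1.932, 1.54 → Σ = 18.533
T = 18.533 / 6.534 = 2.836394… → 2.836

2.836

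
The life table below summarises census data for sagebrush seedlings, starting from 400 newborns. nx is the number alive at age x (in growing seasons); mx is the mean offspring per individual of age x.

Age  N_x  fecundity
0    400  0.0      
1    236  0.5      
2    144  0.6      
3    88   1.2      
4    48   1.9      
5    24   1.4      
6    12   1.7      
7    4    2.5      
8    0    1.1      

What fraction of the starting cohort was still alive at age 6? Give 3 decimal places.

0.030

l_6 = n_6/n_0 = 12/400 = 0.03 → 0.030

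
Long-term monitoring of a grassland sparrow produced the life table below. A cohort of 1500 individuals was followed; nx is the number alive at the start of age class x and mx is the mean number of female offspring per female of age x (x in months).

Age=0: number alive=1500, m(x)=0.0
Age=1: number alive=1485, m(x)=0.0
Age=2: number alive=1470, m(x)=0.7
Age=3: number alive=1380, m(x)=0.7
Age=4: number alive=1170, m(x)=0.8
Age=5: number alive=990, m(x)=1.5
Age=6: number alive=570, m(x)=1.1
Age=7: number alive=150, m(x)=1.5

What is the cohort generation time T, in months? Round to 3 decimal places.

4.074

lx = nx/n0 = nx/1500: 1, 0.99, 0.98, 0.92, 0.78, 0.66, 0.38, 0.1
lx·mx: 0, 0, 0.686, 0.644, 0.624, 0.99, 0.418, 0.15 → R0 = 3.512
x·lx·mx: 0, 0, 1.372, 1.932, 2.496, 4.95, 2.508, 1.05 → Σ = 14.308
T = 14.308 / 3.512 = 4.074032… → 4.074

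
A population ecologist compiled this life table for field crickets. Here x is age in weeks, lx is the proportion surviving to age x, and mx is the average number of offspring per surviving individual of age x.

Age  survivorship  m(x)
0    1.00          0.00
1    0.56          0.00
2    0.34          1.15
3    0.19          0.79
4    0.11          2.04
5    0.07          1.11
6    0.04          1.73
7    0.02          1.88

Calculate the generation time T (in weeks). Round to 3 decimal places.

lx·mx: 0, 0, 0.391, 0.1501, 0.2244, 0.0777, 0.0692, 0.0376 → R0 = 0.95
x·lx·mx: 0, 0, 0.782, 0.4503, 0.8976, 0.3885, 0.4152, 0.2632 → Σ = 3.1968
T = 3.1968 / 0.95 = 3.365053… → 3.365

3.365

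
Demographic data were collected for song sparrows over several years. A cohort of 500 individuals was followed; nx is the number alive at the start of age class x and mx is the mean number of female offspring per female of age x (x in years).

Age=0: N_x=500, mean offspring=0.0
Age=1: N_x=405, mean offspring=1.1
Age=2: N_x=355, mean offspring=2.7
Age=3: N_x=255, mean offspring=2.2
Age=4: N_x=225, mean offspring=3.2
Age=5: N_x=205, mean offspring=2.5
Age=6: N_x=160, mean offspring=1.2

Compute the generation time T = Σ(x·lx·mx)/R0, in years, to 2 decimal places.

lx = nx/n0 = nx/500: 1, 0.81, 0.71, 0.51, 0.45, 0.41, 0.32
lx·mx: 0, 0.891, 1.917, 1.122, 1.44, 1.025, 0.384 → R0 = 6.779
x·lx·mx: 0, 0.891, 3.834, 3.366, 5.76, 5.125, 2.304 → Σ = 21.28
T = 21.28 / 6.779 = 3.139106… → 3.14

3.14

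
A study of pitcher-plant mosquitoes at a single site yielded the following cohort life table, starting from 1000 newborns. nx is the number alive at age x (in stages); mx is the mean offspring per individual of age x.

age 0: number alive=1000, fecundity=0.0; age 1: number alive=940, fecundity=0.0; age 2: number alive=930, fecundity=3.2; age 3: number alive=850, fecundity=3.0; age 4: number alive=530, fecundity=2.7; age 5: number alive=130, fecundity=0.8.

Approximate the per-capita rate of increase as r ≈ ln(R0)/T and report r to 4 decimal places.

0.6954

lx = nx/n0 = nx/1000: 1, 0.94, 0.93, 0.85, 0.53, 0.13
R0 = Σ lx·mx = 0 + 0 + 2.976 + 2.55 + 1.431 + 0.104 = 7.061
Σ x·lx·mx = 19.846; T = 19.846/7.061 = 2.81065…
r ≈ ln(R0)/T = ln(7.061)/2.81065… = 0.695422… → 0.6954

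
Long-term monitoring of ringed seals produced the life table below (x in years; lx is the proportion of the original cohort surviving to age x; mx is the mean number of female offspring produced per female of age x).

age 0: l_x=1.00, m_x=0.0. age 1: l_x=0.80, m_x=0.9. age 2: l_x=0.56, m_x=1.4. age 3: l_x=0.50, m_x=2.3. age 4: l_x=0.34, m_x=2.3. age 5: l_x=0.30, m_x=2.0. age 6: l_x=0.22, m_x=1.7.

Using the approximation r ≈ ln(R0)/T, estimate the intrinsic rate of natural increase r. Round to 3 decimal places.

R0 = Σ lx·mx = 0 + 0.72 + 0.784 + 1.15 + 0.782 + 0.6 + 0.374 = 4.41
Σ x·lx·mx = 14.11; T = 14.11/4.41 = 3.19955…
r ≈ ln(R0)/T = ln(4.41)/3.19955… = 0.46378… → 0.464

0.464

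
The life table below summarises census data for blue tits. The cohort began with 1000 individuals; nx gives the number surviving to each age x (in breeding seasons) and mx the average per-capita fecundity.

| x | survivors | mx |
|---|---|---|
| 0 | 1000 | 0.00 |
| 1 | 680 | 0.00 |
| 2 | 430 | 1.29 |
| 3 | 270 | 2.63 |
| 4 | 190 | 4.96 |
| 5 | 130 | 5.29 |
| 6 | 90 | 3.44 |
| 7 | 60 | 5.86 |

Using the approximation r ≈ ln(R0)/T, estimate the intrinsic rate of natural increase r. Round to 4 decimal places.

lx = nx/n0 = nx/1000: 1, 0.68, 0.43, 0.27, 0.19, 0.13, 0.09, 0.06
R0 = Σ lx·mx = 0 + 0 + 0.5547 + 0.7101 + 0.9424 + 0.6877 + 0.3096 + 0.3516 = 3.5561
Σ x·lx·mx = 14.7666; T = 14.7666/3.5561 = 4.15247…
r ≈ ln(R0)/T = ln(3.5561)/4.15247… = 0.30552… → 0.3055

0.3055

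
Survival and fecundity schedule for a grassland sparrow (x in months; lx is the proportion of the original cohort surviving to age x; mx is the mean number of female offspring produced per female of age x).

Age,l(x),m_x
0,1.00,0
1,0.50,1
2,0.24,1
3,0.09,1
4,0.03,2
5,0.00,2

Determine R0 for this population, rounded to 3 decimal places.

0.890

lx·mx by age: 0, 0.5, 0.24, 0.09, 0.06, 0
R0 = Σ lx·mx = 0.89 → 0.890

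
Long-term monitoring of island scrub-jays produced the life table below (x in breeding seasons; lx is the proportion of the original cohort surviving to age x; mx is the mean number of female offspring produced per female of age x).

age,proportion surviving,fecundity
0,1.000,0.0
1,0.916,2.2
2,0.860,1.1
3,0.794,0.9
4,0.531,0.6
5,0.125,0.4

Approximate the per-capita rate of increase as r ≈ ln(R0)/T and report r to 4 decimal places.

R0 = Σ lx·mx = 0 + 2.0152 + 0.946 + 0.7146 + 0.3186 + 0.05 = 4.0444
Σ x·lx·mx = 7.5754; T = 7.5754/4.0444 = 1.87306…
r ≈ ln(R0)/T = ln(4.0444)/1.87306… = 0.746017… → 0.7460

0.7460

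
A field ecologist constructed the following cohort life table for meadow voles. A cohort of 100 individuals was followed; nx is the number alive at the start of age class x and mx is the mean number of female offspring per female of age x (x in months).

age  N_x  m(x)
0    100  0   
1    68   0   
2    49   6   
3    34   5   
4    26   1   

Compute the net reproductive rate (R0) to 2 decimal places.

4.90

lx = nx/n0 = nx/100: 1, 0.68, 0.49, 0.34, 0.26
lx·mx by age: 0, 0, 2.94, 1.7, 0.26
R0 = Σ lx·mx = 4.9 → 4.90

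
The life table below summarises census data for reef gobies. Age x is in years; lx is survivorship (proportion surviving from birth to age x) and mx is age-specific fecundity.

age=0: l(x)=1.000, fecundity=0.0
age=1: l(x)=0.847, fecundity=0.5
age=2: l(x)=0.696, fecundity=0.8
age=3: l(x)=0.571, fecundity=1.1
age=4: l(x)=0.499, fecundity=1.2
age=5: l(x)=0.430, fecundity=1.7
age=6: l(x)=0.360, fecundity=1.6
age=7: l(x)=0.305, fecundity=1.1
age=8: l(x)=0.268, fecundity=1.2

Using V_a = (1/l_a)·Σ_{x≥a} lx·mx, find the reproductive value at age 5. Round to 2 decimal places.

4.57

lx·mx for x ≥ 5: 0.731, 0.576, 0.3355, 0.3216 → sum = 1.9641
V_5 = 1.9641 / l_5 = 1.9641 / 0.43 = 4.567674… → 4.57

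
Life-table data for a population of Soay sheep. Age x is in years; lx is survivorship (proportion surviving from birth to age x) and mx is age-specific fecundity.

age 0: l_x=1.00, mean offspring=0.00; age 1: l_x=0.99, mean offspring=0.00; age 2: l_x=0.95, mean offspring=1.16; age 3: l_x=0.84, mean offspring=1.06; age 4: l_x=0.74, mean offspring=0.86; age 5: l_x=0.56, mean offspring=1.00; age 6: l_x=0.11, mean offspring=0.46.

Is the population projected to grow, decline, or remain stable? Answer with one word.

growing

R0 = Σ lx·mx = 0 + 0 + 1.102 + 0.8904 + 0.6364 + 0.56 + 0.0506 = 3.2394
R0 > 1, so the population is growing.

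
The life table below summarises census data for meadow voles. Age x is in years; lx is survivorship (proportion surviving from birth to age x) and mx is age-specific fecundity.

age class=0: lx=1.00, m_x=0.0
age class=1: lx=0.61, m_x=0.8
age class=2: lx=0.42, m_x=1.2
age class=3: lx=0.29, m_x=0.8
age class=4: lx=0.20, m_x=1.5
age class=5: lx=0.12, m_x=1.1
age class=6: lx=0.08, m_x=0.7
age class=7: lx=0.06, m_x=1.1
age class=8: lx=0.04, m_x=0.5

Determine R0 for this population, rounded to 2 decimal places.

1.80

lx·mx by age: 0, 0.488, 0.504, 0.232, 0.3, 0.132, 0.056, 0.066, 0.02
R0 = Σ lx·mx = 1.798 → 1.80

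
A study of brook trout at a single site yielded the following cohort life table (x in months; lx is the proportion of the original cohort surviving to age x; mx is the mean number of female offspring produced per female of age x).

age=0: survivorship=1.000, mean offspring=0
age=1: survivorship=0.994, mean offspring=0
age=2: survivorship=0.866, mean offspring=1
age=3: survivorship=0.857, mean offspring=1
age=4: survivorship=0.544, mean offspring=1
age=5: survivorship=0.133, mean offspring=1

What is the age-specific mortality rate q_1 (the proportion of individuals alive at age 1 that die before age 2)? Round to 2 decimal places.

q_1 = (l_1 − l_2) / l_1 = (0.994 − 0.866) / 0.994
     = 0.128 / 0.994 = 0.128773… → 0.13

0.13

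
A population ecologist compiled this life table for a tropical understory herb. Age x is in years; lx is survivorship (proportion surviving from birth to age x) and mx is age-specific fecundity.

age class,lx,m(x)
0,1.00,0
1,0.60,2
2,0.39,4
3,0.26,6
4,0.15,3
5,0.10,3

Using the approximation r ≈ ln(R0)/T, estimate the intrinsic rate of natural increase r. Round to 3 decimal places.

0.669

R0 = Σ lx·mx = 0 + 1.2 + 1.56 + 1.56 + 0.45 + 0.3 = 5.07
Σ x·lx·mx = 12.3; T = 12.3/5.07 = 2.42604…
r ≈ ln(R0)/T = ln(5.07)/2.42604… = 0.66913… → 0.669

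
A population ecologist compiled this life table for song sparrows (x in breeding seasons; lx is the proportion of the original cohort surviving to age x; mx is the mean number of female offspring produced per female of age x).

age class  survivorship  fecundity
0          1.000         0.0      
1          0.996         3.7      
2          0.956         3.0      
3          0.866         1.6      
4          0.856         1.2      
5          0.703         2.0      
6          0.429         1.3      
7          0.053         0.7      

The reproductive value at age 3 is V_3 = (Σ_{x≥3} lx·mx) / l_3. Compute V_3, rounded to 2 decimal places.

lx·mx for x ≥ 3: 1.3856, 1.0272, 1.406, 0.5577, 0.0371 → sum = 4.4136
V_3 = 4.4136 / l_3 = 4.4136 / 0.866 = 5.096536… → 5.10

5.10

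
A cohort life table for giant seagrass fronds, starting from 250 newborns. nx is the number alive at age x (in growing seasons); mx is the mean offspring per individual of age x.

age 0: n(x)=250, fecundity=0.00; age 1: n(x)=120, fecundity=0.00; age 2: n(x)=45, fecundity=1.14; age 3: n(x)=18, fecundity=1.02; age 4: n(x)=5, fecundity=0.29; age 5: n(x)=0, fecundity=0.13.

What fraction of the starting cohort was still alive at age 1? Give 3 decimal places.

0.480

l_1 = n_1/n_0 = 120/250 = 0.48 → 0.480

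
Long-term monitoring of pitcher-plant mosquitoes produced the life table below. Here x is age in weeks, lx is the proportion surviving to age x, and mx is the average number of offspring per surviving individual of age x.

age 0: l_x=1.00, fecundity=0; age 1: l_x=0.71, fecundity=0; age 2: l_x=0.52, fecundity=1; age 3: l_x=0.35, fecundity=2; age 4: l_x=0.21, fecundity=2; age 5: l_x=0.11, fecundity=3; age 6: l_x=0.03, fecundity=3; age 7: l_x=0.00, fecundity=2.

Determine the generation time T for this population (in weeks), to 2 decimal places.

lx·mx: 0, 0, 0.52, 0.7, 0.42, 0.33, 0.09, 0 → R0 = 2.06
x·lx·mx: 0, 0, 1.04, 2.1, 1.68, 1.65, 0.54, 0 → Σ = 7.01
T = 7.01 / 2.06 = 3.402913… → 3.40

3.40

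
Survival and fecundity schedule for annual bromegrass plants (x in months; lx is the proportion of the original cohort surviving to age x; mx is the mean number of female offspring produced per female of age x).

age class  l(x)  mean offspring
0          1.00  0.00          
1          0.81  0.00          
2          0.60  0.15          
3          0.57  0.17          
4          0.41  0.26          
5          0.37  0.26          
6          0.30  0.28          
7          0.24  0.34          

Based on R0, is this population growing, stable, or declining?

R0 = Σ lx·mx = 0 + 0 + 0.09 + 0.0969 + 0.1066 + 0.0962 + 0.084 + 0.0816 = 0.5553
R0 < 1, so the population is declining.

declining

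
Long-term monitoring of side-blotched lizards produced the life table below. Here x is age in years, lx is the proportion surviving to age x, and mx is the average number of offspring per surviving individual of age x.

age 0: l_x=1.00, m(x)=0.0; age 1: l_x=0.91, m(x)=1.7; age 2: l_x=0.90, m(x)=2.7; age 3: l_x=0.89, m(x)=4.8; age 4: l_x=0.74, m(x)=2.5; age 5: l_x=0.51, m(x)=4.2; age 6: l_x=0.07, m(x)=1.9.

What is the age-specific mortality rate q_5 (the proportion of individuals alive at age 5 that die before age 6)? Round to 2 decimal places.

0.86

q_5 = (l_5 − l_6) / l_5 = (0.51 − 0.07) / 0.51
     = 0.44 / 0.51 = 0.862745… → 0.86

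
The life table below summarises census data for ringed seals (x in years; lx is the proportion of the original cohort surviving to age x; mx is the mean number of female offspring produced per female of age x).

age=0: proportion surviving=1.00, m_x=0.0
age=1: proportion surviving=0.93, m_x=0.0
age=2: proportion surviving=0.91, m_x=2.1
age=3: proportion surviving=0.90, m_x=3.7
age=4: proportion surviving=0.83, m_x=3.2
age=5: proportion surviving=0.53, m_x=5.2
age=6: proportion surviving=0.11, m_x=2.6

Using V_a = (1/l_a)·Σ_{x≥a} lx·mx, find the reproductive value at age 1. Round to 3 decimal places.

11.762

lx·mx for x ≥ 1: 0, 1.911, 3.33, 2.656, 2.756, 0.286 → sum = 10.939
V_1 = 10.939 / l_1 = 10.939 / 0.93 = 11.762366… → 11.762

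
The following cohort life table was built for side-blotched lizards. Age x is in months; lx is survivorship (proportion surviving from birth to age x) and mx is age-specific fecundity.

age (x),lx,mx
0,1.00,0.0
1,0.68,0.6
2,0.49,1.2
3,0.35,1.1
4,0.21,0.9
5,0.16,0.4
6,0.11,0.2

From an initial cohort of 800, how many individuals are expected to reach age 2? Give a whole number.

Expected survivors = N0 · l_2 = 800 × 0.49 = 392 → 392

392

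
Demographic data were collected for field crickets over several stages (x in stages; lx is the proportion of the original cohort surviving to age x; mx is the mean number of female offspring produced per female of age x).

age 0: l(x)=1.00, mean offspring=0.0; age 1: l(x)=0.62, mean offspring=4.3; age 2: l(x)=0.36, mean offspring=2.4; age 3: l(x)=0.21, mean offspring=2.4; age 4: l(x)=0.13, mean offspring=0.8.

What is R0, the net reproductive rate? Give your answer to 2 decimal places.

4.14

lx·mx by age: 0, 2.666, 0.864, 0.504, 0.104
R0 = Σ lx·mx = 4.138 → 4.14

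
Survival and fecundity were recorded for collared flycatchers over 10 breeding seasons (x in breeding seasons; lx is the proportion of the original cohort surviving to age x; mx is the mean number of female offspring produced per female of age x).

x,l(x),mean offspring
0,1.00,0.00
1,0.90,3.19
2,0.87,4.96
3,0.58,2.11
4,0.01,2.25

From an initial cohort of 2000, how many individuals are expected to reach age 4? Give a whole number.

Expected survivors = N0 · l_4 = 2000 × 0.01 = 20 → 20

20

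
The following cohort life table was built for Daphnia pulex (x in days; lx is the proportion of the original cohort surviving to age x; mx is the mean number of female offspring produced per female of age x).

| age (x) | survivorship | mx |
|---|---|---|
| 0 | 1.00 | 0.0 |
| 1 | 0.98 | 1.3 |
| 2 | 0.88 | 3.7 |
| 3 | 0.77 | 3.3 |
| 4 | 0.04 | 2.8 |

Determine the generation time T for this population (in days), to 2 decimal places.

lx·mx: 0, 1.274, 3.256, 2.541, 0.112 → R0 = 7.183
x·lx·mx: 0, 1.274, 6.512, 7.623, 0.448 → Σ = 15.857
T = 15.857 / 7.183 = 2.207573… → 2.21

2.21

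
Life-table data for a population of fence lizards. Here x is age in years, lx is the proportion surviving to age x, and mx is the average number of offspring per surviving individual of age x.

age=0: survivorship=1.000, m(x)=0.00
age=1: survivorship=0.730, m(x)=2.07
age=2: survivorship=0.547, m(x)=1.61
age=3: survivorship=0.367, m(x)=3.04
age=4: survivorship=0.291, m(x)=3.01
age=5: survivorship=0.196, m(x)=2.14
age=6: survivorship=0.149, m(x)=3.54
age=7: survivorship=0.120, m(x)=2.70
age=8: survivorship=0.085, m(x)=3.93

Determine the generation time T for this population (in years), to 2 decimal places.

lx·mx: 0, 1.5111, 0.88067, 1.11568, 0.87591, 0.41944, 0.52746, 0.324, 0.33405 → R0 = 5.98831
x·lx·mx: 0, 1.5111, 1.76134, 3.34704, 3.50364, 2.0972, 3.16476, 2.268, 2.6724 → Σ = 20.32548
T = 20.32548 / 5.98831 = 3.394193… → 3.39

3.39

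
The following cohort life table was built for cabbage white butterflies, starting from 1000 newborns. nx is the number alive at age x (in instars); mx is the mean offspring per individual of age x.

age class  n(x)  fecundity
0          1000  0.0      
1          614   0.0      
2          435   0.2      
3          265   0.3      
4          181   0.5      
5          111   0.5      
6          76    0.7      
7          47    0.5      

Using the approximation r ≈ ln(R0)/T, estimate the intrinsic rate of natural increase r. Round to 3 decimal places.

lx = nx/n0 = nx/1000: 1, 0.614, 0.435, 0.265, 0.181, 0.111, 0.076, 0.047
R0 = Σ lx·mx = 0 + 0 + 0.087 + 0.0795 + 0.0905 + 0.0555 + 0.0532 + 0.0235 = 0.3892
Σ x·lx·mx = 1.5357; T = 1.5357/0.3892 = 3.94579…
r ≈ ln(R0)/T = ln(0.3892)/3.94579… = -0.23916… → -0.239

-0.239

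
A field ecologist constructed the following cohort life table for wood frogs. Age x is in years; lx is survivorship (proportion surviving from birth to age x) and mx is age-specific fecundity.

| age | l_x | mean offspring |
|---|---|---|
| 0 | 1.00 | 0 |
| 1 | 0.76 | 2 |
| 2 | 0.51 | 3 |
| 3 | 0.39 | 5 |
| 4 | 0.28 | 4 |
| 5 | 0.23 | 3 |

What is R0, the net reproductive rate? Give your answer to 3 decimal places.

lx·mx by age: 0, 1.52, 1.53, 1.95, 1.12, 0.69
R0 = Σ lx·mx = 6.81 → 6.810

6.810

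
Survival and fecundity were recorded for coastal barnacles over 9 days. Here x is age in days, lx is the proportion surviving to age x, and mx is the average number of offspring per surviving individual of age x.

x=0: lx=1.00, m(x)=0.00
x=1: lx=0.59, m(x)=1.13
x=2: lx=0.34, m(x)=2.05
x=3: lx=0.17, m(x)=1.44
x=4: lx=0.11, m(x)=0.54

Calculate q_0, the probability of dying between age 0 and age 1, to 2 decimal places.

0.41

q_0 = (l_0 − l_1) / l_0 = (1 − 0.59) / 1
     = 0.41 / 1 = 0.41 → 0.41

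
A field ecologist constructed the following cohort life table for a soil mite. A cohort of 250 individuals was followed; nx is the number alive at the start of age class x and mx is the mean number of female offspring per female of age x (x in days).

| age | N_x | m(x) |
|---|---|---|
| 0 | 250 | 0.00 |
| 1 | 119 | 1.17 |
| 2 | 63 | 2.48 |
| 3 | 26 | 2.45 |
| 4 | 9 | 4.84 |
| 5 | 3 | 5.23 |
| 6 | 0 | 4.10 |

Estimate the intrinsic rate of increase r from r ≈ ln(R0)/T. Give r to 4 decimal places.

0.2406

lx = nx/n0 = nx/250: 1, 0.476, 0.252, 0.104, 0.036, 0.012, 0
R0 = Σ lx·mx = 0 + 0.55692 + 0.62496 + 0.2548 + 0.17424 + 0.06276 + 0 = 1.67368
Σ x·lx·mx = 3.582; T = 3.582/1.67368 = 2.14019…
r ≈ ln(R0)/T = ln(1.67368)/2.14019… = 0.240644… → 0.2406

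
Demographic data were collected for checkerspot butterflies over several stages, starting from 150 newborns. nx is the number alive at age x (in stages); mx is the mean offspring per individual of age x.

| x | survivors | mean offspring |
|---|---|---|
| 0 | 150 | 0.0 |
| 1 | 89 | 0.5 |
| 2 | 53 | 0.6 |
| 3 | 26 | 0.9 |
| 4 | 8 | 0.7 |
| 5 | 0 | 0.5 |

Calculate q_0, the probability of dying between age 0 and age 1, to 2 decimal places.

lx = nx/n0 = nx/150: 1, 0.59333…, 0.35333…, 0.17333…, 0.05333…, 0
q_0 = (l_0 − l_1) / l_0 = (1 − 0.593333…) / 1
     = 0.406667… / 1 = 0.406667… → 0.41

0.41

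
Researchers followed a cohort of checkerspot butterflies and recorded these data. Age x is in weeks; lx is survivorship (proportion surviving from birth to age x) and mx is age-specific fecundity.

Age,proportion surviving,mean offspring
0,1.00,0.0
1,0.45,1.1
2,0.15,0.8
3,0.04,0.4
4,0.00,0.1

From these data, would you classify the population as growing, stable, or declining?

R0 = Σ lx·mx = 0 + 0.495 + 0.12 + 0.016 + 0 = 0.631
R0 < 1, so the population is declining.

declining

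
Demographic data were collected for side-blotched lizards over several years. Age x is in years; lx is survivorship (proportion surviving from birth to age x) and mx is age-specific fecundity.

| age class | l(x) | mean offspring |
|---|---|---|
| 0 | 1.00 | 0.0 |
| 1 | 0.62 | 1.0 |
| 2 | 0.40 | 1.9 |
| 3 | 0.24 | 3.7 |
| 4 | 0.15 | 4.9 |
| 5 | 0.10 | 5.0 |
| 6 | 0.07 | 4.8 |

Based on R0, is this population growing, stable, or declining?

growing

R0 = Σ lx·mx = 0 + 0.62 + 0.76 + 0.888 + 0.735 + 0.5 + 0.336 = 3.839
R0 > 1, so the population is growing.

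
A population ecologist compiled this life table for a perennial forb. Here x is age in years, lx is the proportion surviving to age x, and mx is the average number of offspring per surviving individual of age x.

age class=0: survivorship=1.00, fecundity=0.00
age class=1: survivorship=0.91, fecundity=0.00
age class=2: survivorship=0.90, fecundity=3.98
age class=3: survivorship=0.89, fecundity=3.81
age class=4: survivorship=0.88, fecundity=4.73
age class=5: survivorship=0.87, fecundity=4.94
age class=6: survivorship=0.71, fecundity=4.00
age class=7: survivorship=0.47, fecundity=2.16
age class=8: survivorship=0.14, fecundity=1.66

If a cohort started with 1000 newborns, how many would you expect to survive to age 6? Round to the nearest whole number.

710

Expected survivors = N0 · l_6 = 1000 × 0.71 = 710 → 710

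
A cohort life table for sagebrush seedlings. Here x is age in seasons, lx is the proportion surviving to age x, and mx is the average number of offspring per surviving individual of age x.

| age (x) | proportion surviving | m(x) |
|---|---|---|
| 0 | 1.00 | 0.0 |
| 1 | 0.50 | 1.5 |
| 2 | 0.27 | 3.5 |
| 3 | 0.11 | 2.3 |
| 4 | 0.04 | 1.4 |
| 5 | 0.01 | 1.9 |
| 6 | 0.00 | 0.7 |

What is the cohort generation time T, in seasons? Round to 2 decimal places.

lx·mx: 0, 0.75, 0.945, 0.253, 0.056, 0.019, 0 → R0 = 2.023
x·lx·mx: 0, 0.75, 1.89, 0.759, 0.224, 0.095, 0 → Σ = 3.718
T = 3.718 / 2.023 = 1.837865… → 1.84

1.84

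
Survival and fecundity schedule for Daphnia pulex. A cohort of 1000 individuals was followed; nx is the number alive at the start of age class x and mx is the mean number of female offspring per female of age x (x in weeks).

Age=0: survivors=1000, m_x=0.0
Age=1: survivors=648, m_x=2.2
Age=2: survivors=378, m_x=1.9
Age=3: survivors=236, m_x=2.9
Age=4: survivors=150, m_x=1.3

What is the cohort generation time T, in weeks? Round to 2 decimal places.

lx = nx/n0 = nx/1000: 1, 0.648, 0.378, 0.236, 0.15
lx·mx: 0, 1.4256, 0.7182, 0.6844, 0.195 → R0 = 3.0232
x·lx·mx: 0, 1.4256, 1.4364, 2.0532, 0.78 → Σ = 5.6952
T = 5.6952 / 3.0232 = 1.883832… → 1.88

1.88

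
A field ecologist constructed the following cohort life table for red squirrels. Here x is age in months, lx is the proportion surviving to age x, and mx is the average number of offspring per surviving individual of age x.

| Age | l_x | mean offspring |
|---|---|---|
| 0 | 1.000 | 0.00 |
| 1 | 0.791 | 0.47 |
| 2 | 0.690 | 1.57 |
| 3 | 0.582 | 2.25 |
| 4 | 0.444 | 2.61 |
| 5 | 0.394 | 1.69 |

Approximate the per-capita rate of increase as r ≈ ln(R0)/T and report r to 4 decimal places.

0.4845

R0 = Σ lx·mx = 0 + 0.37177 + 1.0833 + 1.3095 + 1.15884 + 0.66586 = 4.58927
Σ x·lx·mx = 14.43153; T = 14.43153/4.58927 = 3.14462…
r ≈ ln(R0)/T = ln(4.58927)/3.14462… = 0.484548… → 0.4845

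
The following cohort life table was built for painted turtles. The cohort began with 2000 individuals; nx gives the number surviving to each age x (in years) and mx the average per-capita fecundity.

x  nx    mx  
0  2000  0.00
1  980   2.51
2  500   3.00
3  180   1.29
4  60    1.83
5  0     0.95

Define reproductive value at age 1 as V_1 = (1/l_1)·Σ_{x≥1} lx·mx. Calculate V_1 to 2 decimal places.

lx = nx/n0 = nx/2000: 1, 0.49, 0.25, 0.09, 0.03, 0
lx·mx for x ≥ 1: 1.2299, 0.75, 0.1161, 0.0549, 0 → sum = 2.1509
V_1 = 2.1509 / l_1 = 2.1509 / 0.49 = 4.389592… → 4.39

4.39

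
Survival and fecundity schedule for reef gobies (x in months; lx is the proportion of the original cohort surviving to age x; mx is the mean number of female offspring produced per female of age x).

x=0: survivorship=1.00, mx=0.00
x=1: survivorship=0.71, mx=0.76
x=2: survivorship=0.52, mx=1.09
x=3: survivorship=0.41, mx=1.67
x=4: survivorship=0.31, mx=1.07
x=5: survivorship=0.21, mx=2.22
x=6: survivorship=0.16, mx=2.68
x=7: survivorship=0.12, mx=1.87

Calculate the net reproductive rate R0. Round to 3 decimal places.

3.242

lx·mx by age: 0, 0.5396, 0.5668, 0.6847, 0.3317, 0.4662, 0.4288, 0.2244
R0 = Σ lx·mx = 3.2422 → 3.242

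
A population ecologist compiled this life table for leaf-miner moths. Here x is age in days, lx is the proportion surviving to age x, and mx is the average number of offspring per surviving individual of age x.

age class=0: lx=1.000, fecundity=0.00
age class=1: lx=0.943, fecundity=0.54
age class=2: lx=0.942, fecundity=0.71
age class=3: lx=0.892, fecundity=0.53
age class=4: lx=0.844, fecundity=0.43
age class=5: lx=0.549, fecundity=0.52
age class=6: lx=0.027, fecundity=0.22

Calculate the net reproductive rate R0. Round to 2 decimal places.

2.31

lx·mx by age: 0, 0.50922, 0.66882, 0.47276, 0.36292, 0.28548, 0.00594
R0 = Σ lx·mx = 2.30514 → 2.31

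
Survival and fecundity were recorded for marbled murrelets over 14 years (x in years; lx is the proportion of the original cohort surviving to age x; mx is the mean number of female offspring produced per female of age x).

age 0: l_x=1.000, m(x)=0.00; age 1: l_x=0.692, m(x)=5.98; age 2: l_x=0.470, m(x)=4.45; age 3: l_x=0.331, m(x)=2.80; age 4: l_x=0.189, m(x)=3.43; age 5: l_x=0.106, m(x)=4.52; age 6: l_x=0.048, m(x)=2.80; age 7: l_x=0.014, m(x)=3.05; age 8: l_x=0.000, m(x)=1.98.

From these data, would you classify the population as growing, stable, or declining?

R0 = Σ lx·mx = 0 + 4.13816 + 2.0915 + 0.9268 + 0.64827 + 0.47912 + 0.1344 + 0.0427 + 0 = 8.46095
R0 > 1, so the population is growing.

growing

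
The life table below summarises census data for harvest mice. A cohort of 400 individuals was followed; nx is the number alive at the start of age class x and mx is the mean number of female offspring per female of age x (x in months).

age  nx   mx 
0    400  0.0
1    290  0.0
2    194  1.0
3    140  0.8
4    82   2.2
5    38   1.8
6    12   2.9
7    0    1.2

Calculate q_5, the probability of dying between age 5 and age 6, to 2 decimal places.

lx = nx/n0 = nx/400: 1, 0.725, 0.485, 0.35, 0.205, 0.095, 0.03, 0
q_5 = (l_5 − l_6) / l_5 = (0.095 − 0.03) / 0.095
     = 0.065 / 0.095 = 0.684211… → 0.68

0.68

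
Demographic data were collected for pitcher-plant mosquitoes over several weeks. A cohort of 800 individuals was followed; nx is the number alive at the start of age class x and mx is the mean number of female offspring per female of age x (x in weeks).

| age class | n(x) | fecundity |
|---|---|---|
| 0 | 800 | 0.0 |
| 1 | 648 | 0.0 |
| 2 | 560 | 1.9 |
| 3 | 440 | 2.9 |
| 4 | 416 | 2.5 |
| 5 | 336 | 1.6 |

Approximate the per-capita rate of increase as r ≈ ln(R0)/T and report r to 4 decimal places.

0.4861

lx = nx/n0 = nx/800: 1, 0.81, 0.7, 0.55, 0.52, 0.42
R0 = Σ lx·mx = 0 + 0 + 1.33 + 1.595 + 1.3 + 0.672 = 4.897
Σ x·lx·mx = 16.005; T = 16.005/4.897 = 3.26833…
r ≈ ln(R0)/T = ln(4.897)/3.26833… = 0.486066… → 0.4861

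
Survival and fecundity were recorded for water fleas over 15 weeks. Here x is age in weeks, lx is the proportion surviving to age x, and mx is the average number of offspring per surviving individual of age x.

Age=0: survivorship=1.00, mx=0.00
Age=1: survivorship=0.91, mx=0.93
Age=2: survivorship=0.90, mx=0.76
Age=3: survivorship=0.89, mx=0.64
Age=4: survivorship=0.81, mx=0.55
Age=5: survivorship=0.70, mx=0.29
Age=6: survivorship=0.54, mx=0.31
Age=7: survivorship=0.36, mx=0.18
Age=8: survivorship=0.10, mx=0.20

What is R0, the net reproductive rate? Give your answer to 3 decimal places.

lx·mx by age: 0, 0.8463, 0.684, 0.5696, 0.4455, 0.203, 0.1674, 0.0648, 0.02
R0 = Σ lx·mx = 3.0006 → 3.001

3.001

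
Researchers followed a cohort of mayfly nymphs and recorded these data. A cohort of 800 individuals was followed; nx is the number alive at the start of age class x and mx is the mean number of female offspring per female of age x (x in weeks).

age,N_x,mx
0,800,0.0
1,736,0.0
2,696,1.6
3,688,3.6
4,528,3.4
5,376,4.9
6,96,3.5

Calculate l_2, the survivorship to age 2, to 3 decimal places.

l_2 = n_2/n_0 = 696/800 = 0.87 → 0.870

0.870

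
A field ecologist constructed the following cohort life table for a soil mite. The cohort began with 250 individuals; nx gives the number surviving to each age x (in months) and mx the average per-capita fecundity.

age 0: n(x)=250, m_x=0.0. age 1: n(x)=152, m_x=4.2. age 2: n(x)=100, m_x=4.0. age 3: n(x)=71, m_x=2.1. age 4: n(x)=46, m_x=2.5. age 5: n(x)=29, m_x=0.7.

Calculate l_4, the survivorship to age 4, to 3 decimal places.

l_4 = n_4/n_0 = 46/250 = 0.184 → 0.184

0.184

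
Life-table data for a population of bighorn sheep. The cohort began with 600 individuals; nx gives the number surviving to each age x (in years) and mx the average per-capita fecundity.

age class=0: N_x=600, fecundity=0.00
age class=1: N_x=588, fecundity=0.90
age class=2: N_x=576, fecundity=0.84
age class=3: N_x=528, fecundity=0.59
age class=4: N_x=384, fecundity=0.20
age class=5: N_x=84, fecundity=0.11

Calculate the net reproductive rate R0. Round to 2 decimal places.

lx = nx/n0 = nx/600: 1, 0.98, 0.96, 0.88, 0.64, 0.14
lx·mx by age: 0, 0.882, 0.8064, 0.5192, 0.128, 0.0154
R0 = Σ lx·mx = 2.351 → 2.35

2.35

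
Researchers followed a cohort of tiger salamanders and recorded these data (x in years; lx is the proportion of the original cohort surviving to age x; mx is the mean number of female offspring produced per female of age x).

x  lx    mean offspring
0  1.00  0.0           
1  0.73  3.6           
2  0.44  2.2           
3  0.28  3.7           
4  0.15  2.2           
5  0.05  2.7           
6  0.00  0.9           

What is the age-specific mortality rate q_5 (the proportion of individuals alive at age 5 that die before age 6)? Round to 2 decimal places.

1.00

q_5 = (l_5 − l_6) / l_5 = (0.05 − 0) / 0.05
     = 0.05 / 0.05 = 1 → 1.00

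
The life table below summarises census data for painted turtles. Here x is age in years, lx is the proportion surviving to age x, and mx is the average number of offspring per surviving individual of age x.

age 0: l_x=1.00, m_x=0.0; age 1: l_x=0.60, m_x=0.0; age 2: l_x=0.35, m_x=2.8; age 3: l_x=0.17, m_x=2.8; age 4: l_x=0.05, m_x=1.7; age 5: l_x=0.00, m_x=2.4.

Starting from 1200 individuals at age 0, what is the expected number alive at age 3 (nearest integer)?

204

Expected survivors = N0 · l_3 = 1200 × 0.17 = 204 → 204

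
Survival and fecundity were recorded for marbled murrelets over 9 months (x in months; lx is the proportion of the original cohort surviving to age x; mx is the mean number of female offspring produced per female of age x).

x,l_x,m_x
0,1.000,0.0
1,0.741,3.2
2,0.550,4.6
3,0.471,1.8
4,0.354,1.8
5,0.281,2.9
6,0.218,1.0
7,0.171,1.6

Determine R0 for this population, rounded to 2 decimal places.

7.69

lx·mx by age: 0, 2.3712, 2.53, 0.8478, 0.6372, 0.8149, 0.218, 0.2736
R0 = Σ lx·mx = 7.6927 → 7.69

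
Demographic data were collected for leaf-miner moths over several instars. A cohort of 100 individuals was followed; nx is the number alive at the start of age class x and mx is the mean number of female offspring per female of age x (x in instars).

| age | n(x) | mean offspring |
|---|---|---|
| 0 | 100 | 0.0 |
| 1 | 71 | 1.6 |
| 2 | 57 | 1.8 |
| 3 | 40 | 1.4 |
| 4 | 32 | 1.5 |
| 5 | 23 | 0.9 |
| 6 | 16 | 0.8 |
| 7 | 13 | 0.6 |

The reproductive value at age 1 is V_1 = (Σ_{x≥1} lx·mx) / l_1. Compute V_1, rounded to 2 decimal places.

lx = nx/n0 = nx/100: 1, 0.71, 0.57, 0.4, 0.32, 0.23, 0.16, 0.13
lx·mx for x ≥ 1: 1.136, 1.026, 0.56, 0.48, 0.207, 0.128, 0.078 → sum = 3.615
V_1 = 3.615 / l_1 = 3.615 / 0.71 = 5.091549… → 5.09

5.09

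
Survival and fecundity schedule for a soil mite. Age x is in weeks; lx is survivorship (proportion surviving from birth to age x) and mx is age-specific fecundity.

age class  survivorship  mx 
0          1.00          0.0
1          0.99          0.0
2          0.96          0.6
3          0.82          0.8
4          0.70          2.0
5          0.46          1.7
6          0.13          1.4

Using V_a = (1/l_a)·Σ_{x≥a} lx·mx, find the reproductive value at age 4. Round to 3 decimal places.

lx·mx for x ≥ 4: 1.4, 0.782, 0.182 → sum = 2.364
V_4 = 2.364 / l_4 = 2.364 / 0.7 = 3.377143… → 3.377

3.377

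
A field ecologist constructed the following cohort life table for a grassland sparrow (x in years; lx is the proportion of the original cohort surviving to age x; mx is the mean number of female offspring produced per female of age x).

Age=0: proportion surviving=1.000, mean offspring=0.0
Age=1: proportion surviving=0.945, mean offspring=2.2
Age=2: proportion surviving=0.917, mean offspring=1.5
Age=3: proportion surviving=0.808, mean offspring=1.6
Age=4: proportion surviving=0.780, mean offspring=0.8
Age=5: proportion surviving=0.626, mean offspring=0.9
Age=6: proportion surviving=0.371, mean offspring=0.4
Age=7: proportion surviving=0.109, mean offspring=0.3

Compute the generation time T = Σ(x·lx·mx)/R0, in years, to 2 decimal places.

lx·mx: 0, 2.079, 1.3755, 1.2928, 0.624, 0.5634, 0.1484, 0.0327 → R0 = 6.1158
x·lx·mx: 0, 2.079, 2.751, 3.8784, 2.496, 2.817, 0.8904, 0.2289 → Σ = 15.1407
T = 15.1407 / 6.1158 = 2.47567… → 2.48

2.48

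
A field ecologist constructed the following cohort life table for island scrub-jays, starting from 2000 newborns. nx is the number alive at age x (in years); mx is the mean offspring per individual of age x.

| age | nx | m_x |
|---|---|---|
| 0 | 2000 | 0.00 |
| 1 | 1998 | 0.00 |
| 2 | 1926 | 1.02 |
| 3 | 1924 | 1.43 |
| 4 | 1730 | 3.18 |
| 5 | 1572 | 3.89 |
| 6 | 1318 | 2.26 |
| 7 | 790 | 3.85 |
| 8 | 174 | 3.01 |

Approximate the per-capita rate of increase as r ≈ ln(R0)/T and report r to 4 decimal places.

0.5156

lx = nx/n0 = nx/2000: 1, 0.999, 0.963, 0.962, 0.865, 0.786, 0.659, 0.395, 0.087
R0 = Σ lx·mx = 0 + 0 + 0.98226 + 1.37566 + 2.7507 + 3.05754 + 1.48934 + 1.52075 + 0.26187 = 11.43812
Σ x·lx·mx = 54.05825; T = 54.05825/11.43812 = 4.72615…
r ≈ ln(R0)/T = ln(11.43812)/4.72615… = 0.515632… → 0.5156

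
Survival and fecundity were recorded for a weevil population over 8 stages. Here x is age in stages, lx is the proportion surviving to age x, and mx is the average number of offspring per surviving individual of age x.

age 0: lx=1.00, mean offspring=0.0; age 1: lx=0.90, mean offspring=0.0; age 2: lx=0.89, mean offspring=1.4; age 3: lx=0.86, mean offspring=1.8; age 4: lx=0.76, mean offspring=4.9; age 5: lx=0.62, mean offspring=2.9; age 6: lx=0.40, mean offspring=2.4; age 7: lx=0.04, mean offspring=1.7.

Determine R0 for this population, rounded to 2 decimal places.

9.34

lx·mx by age: 0, 0, 1.246, 1.548, 3.724, 1.798, 0.96, 0.068
R0 = Σ lx·mx = 9.344 → 9.34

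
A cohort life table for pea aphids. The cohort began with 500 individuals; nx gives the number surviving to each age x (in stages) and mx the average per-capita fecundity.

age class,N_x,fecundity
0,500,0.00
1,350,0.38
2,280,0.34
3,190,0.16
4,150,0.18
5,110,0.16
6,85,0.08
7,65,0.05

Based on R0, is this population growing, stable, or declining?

declining

lx = nx/n0 = nx/500: 1, 0.7, 0.56, 0.38, 0.3, 0.22, 0.17, 0.13
R0 = Σ lx·mx = 0 + 0.266 + 0.1904 + 0.0608 + 0.054 + 0.0352 + 0.0136 + 0.0065 = 0.6265
R0 < 1, so the population is declining.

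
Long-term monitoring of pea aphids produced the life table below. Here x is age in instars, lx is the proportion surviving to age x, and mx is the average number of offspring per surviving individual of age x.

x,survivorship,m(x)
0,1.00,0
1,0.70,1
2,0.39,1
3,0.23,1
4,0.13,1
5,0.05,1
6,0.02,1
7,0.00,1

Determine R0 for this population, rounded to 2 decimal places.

1.52

lx·mx by age: 0, 0.7, 0.39, 0.23, 0.13, 0.05, 0.02, 0
R0 = Σ lx·mx = 1.52 → 1.52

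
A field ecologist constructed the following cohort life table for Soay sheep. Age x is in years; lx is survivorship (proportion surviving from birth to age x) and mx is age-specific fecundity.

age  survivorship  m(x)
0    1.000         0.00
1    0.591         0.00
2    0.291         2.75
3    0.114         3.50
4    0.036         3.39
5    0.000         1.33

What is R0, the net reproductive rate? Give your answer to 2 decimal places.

lx·mx by age: 0, 0, 0.80025, 0.399, 0.12204, 0
R0 = Σ lx·mx = 1.32129 → 1.32

1.32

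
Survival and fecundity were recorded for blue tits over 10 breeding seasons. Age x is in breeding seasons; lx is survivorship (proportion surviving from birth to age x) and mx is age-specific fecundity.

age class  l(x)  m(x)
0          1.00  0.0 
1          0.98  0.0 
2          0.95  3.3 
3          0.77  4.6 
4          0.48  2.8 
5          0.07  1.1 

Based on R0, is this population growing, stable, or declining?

R0 = Σ lx·mx = 0 + 0 + 3.135 + 3.542 + 1.344 + 0.077 = 8.098
R0 > 1, so the population is growing.

growing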